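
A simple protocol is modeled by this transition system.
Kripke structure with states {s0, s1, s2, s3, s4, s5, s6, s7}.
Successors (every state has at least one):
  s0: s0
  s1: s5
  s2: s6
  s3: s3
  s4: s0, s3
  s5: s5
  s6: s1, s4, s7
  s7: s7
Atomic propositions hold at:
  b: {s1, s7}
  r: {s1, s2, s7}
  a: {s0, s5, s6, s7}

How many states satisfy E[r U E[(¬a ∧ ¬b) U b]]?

Sat(¬a) = {s1, s2, s3, s4}
Sat(¬b) = {s0, s2, s3, s4, s5, s6}
Sat(¬a ∧ ¬b) = {s2, s3, s4}
E[(¬a ∧ ¬b) U b]: least fixpoint, start Z0 = Sat(b) = {s1, s7}, add states in Sat(¬a ∧ ¬b) with some successor in Z. Already a fixed point.
Sat(E[(¬a ∧ ¬b) U b]) = {s1, s7}
E[r U E[(¬a ∧ ¬b) U b]]: least fixpoint, start Z0 = Sat(E[(¬a ∧ ¬b) U b]) = {s1, s7}, add states in Sat(r) with some successor in Z. Already a fixed point.
Sat(E[r U E[(¬a ∧ ¬b) U b]]) = {s1, s7}
|Sat(E[r U E[(¬a ∧ ¬b) U b]])| = |{s1, s7}| = 2.

2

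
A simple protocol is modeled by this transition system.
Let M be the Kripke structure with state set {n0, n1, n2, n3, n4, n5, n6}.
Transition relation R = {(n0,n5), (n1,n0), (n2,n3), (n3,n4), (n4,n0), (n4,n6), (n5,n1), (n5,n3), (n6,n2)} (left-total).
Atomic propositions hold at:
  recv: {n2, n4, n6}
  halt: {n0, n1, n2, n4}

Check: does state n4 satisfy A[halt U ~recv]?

No

Sat(~recv) = {n0, n1, n3, n5}
A[halt U ~recv]: least fixpoint, start Z0 = Sat(~recv) = {n0, n1, n3, n5}, add states in Sat(halt) with every successor in Z. Z1 = {n0, n1, n2, n3, n5}; fixed.
Sat(A[halt U ~recv]) = {n0, n1, n2, n3, n5}
n4 ∉ Sat(A[halt U ~recv]) = {n0, n1, n2, n3, n5}, so the formula does not hold at n4.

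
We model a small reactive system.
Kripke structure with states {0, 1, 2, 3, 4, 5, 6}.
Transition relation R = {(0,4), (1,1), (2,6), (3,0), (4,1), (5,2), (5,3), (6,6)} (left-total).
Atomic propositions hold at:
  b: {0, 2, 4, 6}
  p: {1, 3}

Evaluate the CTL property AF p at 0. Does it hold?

AF p: least fixpoint, start Z0 = {1, 3}, add states with every successor in Z. Z1 = {1, 3, 4}; Z2 = {0, 1, 3, 4}; fixed.
Sat(AF p) = {0, 1, 3, 4}
0 ∈ Sat(AF p) = {0, 1, 3, 4}, so the formula holds at 0.

Yes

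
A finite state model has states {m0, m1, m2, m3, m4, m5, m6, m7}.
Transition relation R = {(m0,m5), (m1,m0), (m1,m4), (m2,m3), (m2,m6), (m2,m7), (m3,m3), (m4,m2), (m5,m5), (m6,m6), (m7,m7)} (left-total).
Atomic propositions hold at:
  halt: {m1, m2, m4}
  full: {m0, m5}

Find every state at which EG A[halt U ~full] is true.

{m1, m2, m3, m4, m6, m7}

Sat(~full) = {m1, m2, m3, m4, m6, m7}
A[halt U ~full]: least fixpoint, start Z0 = Sat(~full) = {m1, m2, m3, m4, m6, m7}, add states in Sat(halt) with every successor in Z. Already a fixed point.
Sat(A[halt U ~full]) = {m1, m2, m3, m4, m6, m7}
EG A[halt U ~full]: greatest fixpoint, start Z0 = {m1, m2, m3, m4, m6, m7}, keep only states in Sat with some successor in Z. Already a fixed point.
Sat(EG A[halt U ~full]) = {m1, m2, m3, m4, m6, m7}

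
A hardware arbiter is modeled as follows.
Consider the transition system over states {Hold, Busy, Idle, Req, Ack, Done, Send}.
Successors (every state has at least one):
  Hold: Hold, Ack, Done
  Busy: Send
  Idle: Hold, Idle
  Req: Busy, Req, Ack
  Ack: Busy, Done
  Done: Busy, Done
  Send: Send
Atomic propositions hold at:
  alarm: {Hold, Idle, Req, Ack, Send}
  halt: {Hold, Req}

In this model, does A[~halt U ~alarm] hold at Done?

Sat(~halt) = {Busy, Idle, Ack, Done, Send}
Sat(~alarm) = {Busy, Done}
A[~halt U ~alarm]: least fixpoint, start Z0 = Sat(~alarm) = {Busy, Done}, add states in Sat(~halt) with every successor in Z. Z1 = {Busy, Ack, Done}; fixed.
Sat(A[~halt U ~alarm]) = {Busy, Ack, Done}
Done ∈ Sat(A[~halt U ~alarm]) = {Busy, Ack, Done}, so the formula holds at Done.

Yes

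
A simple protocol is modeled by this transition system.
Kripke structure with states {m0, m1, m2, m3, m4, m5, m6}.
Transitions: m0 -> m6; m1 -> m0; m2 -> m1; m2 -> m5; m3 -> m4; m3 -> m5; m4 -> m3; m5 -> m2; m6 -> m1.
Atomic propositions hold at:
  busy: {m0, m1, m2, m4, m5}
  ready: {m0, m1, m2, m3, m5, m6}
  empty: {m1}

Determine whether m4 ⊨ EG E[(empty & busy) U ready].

Sat(empty & busy) = {m1}
E[(empty & busy) U ready]: least fixpoint, start Z0 = Sat(ready) = {m0, m1, m2, m3, m5, m6}, add states in Sat(empty & busy) with some successor in Z. Already a fixed point.
Sat(E[(empty & busy) U ready]) = {m0, m1, m2, m3, m5, m6}
EG E[(empty & busy) U ready]: greatest fixpoint, start Z0 = {m0, m1, m2, m3, m5, m6}, keep only states in Sat with some successor in Z. Already a fixed point.
Sat(EG E[(empty & busy) U ready]) = {m0, m1, m2, m3, m5, m6}
m4 ∉ Sat(EG E[(empty & busy) U ready]) = {m0, m1, m2, m3, m5, m6}, so the formula does not hold at m4.

No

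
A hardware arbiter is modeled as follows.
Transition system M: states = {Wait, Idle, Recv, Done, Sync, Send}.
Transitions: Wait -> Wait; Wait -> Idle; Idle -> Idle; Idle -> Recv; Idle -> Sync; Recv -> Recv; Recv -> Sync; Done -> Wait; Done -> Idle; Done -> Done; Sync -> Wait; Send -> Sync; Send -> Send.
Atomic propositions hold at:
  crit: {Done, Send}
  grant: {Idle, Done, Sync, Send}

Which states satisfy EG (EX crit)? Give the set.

{Done, Send}

Sat(EX crit) = {s : some successor in {Done, Send}} = {Done, Send}
EG (EX crit): greatest fixpoint, start Z0 = {Done, Send}, keep only states in Sat with some successor in Z. Already a fixed point.
Sat(EG (EX crit)) = {Done, Send}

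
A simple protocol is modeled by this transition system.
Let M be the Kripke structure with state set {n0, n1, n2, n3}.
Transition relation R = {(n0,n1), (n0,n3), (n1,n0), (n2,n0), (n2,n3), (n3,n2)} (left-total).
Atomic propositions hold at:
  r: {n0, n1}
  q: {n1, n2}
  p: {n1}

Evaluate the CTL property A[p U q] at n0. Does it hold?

A[p U q]: least fixpoint, start Z0 = Sat(q) = {n1, n2}, add states in Sat(p) with every successor in Z. Already a fixed point.
Sat(A[p U q]) = {n1, n2}
n0 ∉ Sat(A[p U q]) = {n1, n2}, so the formula does not hold at n0.

No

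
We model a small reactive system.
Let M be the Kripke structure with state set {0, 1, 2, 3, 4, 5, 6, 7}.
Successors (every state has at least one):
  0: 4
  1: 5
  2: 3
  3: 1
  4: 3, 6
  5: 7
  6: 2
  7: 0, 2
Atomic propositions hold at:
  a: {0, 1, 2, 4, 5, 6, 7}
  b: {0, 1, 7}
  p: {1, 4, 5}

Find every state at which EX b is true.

{3, 5, 7}

Sat(EX b) = {s : some successor in {0, 1, 7}} = {3, 5, 7}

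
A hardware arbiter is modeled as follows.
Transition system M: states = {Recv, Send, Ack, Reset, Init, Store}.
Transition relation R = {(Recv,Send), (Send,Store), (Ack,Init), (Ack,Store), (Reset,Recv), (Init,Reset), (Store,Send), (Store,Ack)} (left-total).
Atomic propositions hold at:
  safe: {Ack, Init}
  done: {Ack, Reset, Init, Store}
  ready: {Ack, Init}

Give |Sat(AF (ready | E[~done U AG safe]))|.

2

Sat(~done) = {Recv, Send}
AG safe: greatest fixpoint, start Z0 = {Ack, Init}, keep only states in Sat with every successor in Z. Z1 = ∅; fixed.
Sat(AG safe) = ∅
E[~done U AG safe]: least fixpoint, start Z0 = Sat(AG safe) = ∅, add states in Sat(~done) with some successor in Z. Already a fixed point.
Sat(E[~done U AG safe]) = ∅
Sat(ready | E[~done U AG safe]) = {Ack, Init}
AF (ready | E[~done U AG safe]): least fixpoint, start Z0 = {Ack, Init}, add states with every successor in Z. Already a fixed point.
Sat(AF (ready | E[~done U AG safe])) = {Ack, Init}
|Sat(AF (ready | E[~done U AG safe]))| = |{Ack, Init}| = 2.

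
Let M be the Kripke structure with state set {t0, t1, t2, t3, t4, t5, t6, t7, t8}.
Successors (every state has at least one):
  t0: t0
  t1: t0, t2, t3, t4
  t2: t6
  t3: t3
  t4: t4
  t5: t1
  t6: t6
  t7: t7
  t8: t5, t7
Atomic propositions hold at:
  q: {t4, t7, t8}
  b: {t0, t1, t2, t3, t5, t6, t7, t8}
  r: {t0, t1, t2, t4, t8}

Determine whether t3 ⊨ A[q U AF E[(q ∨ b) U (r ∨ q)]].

Sat(q ∨ b) = {t0, t1, t2, t3, t4, t5, t6, t7, t8}
Sat(r ∨ q) = {t0, t1, t2, t4, t7, t8}
E[(q ∨ b) U (r ∨ q)]: least fixpoint, start Z0 = Sat((r ∨ q)) = {t0, t1, t2, t4, t7, t8}, add states in Sat(q ∨ b) with some successor in Z. Z1 = {t0, t1, t2, t4, t5, t7, t8}; fixed.
Sat(E[(q ∨ b) U (r ∨ q)]) = {t0, t1, t2, t4, t5, t7, t8}
AF E[(q ∨ b) U (r ∨ q)]: least fixpoint, start Z0 = {t0, t1, t2, t4, t5, t7, t8}, add states with every successor in Z. Already a fixed point.
Sat(AF E[(q ∨ b) U (r ∨ q)]) = {t0, t1, t2, t4, t5, t7, t8}
A[q U AF E[(q ∨ b) U (r ∨ q)]]: least fixpoint, start Z0 = Sat(AF E[(q ∨ b) U (r ∨ q)]) = {t0, t1, t2, t4, t5, t7, t8}, add states in Sat(q) with every successor in Z. Already a fixed point.
Sat(A[q U AF E[(q ∨ b) U (r ∨ q)]]) = {t0, t1, t2, t4, t5, t7, t8}
t3 ∉ Sat(A[q U AF E[(q ∨ b) U (r ∨ q)]]) = {t0, t1, t2, t4, t5, t7, t8}, so the formula does not hold at t3.

No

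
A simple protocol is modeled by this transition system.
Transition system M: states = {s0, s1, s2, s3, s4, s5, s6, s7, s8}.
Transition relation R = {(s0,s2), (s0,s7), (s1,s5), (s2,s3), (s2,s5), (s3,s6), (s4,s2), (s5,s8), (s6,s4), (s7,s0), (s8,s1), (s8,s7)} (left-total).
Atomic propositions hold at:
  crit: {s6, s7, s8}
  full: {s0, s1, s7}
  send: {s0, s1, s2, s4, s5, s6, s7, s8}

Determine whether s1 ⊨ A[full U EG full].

EG full: greatest fixpoint, start Z0 = {s0, s1, s7}, keep only states in Sat with some successor in Z. Z1 = {s0, s7}; fixed.
Sat(EG full) = {s0, s7}
A[full U EG full]: least fixpoint, start Z0 = Sat(EG full) = {s0, s7}, add states in Sat(full) with every successor in Z. Already a fixed point.
Sat(A[full U EG full]) = {s0, s7}
s1 ∉ Sat(A[full U EG full]) = {s0, s7}, so the formula does not hold at s1.

No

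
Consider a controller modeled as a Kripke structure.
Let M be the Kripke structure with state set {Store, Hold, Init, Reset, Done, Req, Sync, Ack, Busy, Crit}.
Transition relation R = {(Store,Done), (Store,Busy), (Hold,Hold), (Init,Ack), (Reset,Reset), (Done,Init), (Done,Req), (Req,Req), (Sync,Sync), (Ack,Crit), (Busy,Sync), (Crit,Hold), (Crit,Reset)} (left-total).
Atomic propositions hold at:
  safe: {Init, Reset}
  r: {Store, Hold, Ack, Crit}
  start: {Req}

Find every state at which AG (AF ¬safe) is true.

{Hold, Req, Sync, Busy}

Sat(¬safe) = {Store, Hold, Done, Req, Sync, Ack, Busy, Crit}
AF ¬safe: least fixpoint, start Z0 = {Store, Hold, Done, Req, Sync, Ack, Busy, Crit}, add states with every successor in Z. Z1 = {Store, Hold, Init, Done, Req, Sync, Ack, Busy, Crit}; fixed.
Sat(AF ¬safe) = {Store, Hold, Init, Done, Req, Sync, Ack, Busy, Crit}
AG (AF ¬safe): greatest fixpoint, start Z0 = {Store, Hold, Init, Done, Req, Sync, Ack, Busy, Crit}, keep only states in Sat with every successor in Z. Z1 = {Store, Hold, Init, Done, Req, Sync, Ack, Busy}; Z2 = {Store, Hold, Init, Done, Req, Sync, Busy}; Z3 = {Store, Hold, Done, Req, Sync, Busy}; Z4 = {Store, Hold, Req, Sync, Busy}; Z5 = {Hold, Req, Sync, Busy}; fixed.
Sat(AG (AF ¬safe)) = {Hold, Req, Sync, Busy}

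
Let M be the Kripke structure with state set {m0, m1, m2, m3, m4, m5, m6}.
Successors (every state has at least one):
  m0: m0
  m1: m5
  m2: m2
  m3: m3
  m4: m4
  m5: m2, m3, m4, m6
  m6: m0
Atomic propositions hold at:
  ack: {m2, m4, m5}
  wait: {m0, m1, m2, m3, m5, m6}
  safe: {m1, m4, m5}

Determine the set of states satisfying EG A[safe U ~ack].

Sat(~ack) = {m0, m1, m3, m6}
A[safe U ~ack]: least fixpoint, start Z0 = Sat(~ack) = {m0, m1, m3, m6}, add states in Sat(safe) with every successor in Z. Already a fixed point.
Sat(A[safe U ~ack]) = {m0, m1, m3, m6}
EG A[safe U ~ack]: greatest fixpoint, start Z0 = {m0, m1, m3, m6}, keep only states in Sat with some successor in Z. Z1 = {m0, m3, m6}; fixed.
Sat(EG A[safe U ~ack]) = {m0, m3, m6}

{m0, m3, m6}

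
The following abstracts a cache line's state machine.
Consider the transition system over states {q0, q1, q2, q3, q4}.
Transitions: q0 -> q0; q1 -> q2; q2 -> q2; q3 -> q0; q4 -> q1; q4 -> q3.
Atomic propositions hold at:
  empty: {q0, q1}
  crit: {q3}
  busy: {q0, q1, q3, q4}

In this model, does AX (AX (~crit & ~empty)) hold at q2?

Sat(~crit) = {q0, q1, q2, q4}
Sat(~empty) = {q2, q3, q4}
Sat(~crit & ~empty) = {q2, q4}
Sat(AX (~crit & ~empty)) = {s : every successor in {q2, q4}} = {q1, q2}
Sat(AX (AX (~crit & ~empty))) = {s : every successor in {q1, q2}} = {q1, q2}
q2 ∈ Sat(AX (AX (~crit & ~empty))) = {q1, q2}, so the formula holds at q2.

Yes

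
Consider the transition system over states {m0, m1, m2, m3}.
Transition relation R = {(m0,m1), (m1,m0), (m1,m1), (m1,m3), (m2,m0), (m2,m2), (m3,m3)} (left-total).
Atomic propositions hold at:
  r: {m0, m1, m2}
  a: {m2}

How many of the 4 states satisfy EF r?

3

EF r: least fixpoint, start Z0 = {m0, m1, m2}, add states with some successor in Z. Already a fixed point.
Sat(EF r) = {m0, m1, m2}
|Sat(EF r)| = |{m0, m1, m2}| = 3.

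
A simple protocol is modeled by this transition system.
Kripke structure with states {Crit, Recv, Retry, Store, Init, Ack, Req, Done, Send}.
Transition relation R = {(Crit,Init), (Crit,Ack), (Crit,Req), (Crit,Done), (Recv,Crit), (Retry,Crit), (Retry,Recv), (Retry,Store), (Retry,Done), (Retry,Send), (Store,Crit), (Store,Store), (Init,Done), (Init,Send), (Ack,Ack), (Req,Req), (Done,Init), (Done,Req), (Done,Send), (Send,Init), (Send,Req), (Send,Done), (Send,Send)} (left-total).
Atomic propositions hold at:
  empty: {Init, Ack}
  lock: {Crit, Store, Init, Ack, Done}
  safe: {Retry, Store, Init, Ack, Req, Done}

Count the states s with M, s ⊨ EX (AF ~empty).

Sat(~empty) = {Crit, Recv, Retry, Store, Req, Done, Send}
AF ~empty: least fixpoint, start Z0 = {Crit, Recv, Retry, Store, Req, Done, Send}, add states with every successor in Z. Z1 = {Crit, Recv, Retry, Store, Init, Req, Done, Send}; fixed.
Sat(AF ~empty) = {Crit, Recv, Retry, Store, Init, Req, Done, Send}
Sat(EX (AF ~empty)) = {s : some successor in {Crit, Recv, Retry, Store, Init, Req, Done, Send}} = {Crit, Recv, Retry, Store, Init, Req, Done, Send}
|Sat(EX (AF ~empty))| = |{Crit, Recv, Retry, Store, Init, Req, Done, Send}| = 8.

8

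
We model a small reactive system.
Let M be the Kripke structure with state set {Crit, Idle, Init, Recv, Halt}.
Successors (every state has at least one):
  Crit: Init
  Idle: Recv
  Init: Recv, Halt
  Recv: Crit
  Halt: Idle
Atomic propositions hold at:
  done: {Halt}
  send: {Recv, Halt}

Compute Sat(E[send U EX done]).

Sat(EX done) = {s : some successor in {Halt}} = {Init}
E[send U EX done]: least fixpoint, start Z0 = Sat(EX done) = {Init}, add states in Sat(send) with some successor in Z. Already a fixed point.
Sat(E[send U EX done]) = {Init}

{Init}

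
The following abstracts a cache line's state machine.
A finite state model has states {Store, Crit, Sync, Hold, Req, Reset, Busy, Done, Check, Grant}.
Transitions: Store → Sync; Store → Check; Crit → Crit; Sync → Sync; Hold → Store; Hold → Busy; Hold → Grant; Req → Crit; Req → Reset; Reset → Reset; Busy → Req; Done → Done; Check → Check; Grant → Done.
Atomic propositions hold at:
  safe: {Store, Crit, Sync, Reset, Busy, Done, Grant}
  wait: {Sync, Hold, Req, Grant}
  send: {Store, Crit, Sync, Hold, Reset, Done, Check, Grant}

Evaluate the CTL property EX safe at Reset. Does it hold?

Yes

Sat(EX safe) = {s : some successor in {Store, Crit, Sync, Reset, Busy, Done, Grant}} = {Store, Crit, Sync, Hold, Req, Reset, Done, Grant}
Reset ∈ Sat(EX safe) = {Store, Crit, Sync, Hold, Req, Reset, Done, Grant}, so the formula holds at Reset.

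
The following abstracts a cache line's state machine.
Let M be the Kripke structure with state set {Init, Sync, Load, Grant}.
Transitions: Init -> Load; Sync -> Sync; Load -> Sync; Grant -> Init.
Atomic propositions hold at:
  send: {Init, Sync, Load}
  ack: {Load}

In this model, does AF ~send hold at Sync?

No

Sat(~send) = {Grant}
AF ~send: least fixpoint, start Z0 = {Grant}, add states with every successor in Z. Already a fixed point.
Sat(AF ~send) = {Grant}
Sync ∉ Sat(AF ~send) = {Grant}, so the formula does not hold at Sync.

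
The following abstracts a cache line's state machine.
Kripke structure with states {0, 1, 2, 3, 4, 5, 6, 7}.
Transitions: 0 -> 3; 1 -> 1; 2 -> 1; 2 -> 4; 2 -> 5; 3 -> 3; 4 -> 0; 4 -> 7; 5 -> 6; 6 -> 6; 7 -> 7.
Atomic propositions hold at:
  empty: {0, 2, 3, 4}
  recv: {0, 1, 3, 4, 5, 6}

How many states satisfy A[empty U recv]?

A[empty U recv]: least fixpoint, start Z0 = Sat(recv) = {0, 1, 3, 4, 5, 6}, add states in Sat(empty) with every successor in Z. Z1 = {0, 1, 2, 3, 4, 5, 6}; fixed.
Sat(A[empty U recv]) = {0, 1, 2, 3, 4, 5, 6}
|Sat(A[empty U recv])| = |{0, 1, 2, 3, 4, 5, 6}| = 7.

7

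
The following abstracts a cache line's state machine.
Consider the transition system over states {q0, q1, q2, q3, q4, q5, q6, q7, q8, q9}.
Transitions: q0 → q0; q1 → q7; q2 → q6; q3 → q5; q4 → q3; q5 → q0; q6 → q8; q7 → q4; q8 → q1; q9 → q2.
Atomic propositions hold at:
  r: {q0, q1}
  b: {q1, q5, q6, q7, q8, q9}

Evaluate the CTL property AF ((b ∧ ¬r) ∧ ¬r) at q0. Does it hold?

No

Sat(¬r) = {q2, q3, q4, q5, q6, q7, q8, q9}
Sat(b ∧ ¬r) = {q5, q6, q7, q8, q9}
Sat((b ∧ ¬r) ∧ ¬r) = {q5, q6, q7, q8, q9}
AF ((b ∧ ¬r) ∧ ¬r): least fixpoint, start Z0 = {q5, q6, q7, q8, q9}, add states with every successor in Z. Z1 = {q1, q2, q3, q5, q6, q7, q8, q9}; Z2 = {q1, q2, q3, q4, q5, q6, q7, q8, q9}; fixed.
Sat(AF ((b ∧ ¬r) ∧ ¬r)) = {q1, q2, q3, q4, q5, q6, q7, q8, q9}
q0 ∉ Sat(AF ((b ∧ ¬r) ∧ ¬r)) = {q1, q2, q3, q4, q5, q6, q7, q8, q9}, so the formula does not hold at q0.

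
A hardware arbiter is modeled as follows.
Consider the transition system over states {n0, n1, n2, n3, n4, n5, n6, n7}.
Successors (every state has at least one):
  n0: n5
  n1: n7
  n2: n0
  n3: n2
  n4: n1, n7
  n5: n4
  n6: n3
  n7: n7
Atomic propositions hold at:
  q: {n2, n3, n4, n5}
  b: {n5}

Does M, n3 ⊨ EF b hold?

EF b: least fixpoint, start Z0 = {n5}, add states with some successor in Z. Z1 = {n0, n5}; Z2 = {n0, n2, n5}; Z3 = {n0, n2, n3, n5}; Z4 = {n0, n2, n3, n5, n6}; fixed.
Sat(EF b) = {n0, n2, n3, n5, n6}
n3 ∈ Sat(EF b) = {n0, n2, n3, n5, n6}, so the formula holds at n3.

Yes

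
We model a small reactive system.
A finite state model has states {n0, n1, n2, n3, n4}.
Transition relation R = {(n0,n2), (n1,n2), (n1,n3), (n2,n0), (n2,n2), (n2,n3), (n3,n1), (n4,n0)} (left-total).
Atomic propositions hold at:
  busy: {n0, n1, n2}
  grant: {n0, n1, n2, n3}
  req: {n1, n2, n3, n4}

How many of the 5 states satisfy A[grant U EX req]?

Sat(EX req) = {s : some successor in {n1, n2, n3, n4}} = {n0, n1, n2, n3}
A[grant U EX req]: least fixpoint, start Z0 = Sat(EX req) = {n0, n1, n2, n3}, add states in Sat(grant) with every successor in Z. Already a fixed point.
Sat(A[grant U EX req]) = {n0, n1, n2, n3}
|Sat(A[grant U EX req])| = |{n0, n1, n2, n3}| = 4.

4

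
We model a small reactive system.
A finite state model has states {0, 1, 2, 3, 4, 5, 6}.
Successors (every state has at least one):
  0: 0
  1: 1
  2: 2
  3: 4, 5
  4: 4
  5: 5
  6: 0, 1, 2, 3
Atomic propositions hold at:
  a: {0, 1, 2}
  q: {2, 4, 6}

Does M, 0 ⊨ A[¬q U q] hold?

Sat(¬q) = {0, 1, 3, 5}
A[¬q U q]: least fixpoint, start Z0 = Sat(q) = {2, 4, 6}, add states in Sat(¬q) with every successor in Z. Already a fixed point.
Sat(A[¬q U q]) = {2, 4, 6}
0 ∉ Sat(A[¬q U q]) = {2, 4, 6}, so the formula does not hold at 0.

No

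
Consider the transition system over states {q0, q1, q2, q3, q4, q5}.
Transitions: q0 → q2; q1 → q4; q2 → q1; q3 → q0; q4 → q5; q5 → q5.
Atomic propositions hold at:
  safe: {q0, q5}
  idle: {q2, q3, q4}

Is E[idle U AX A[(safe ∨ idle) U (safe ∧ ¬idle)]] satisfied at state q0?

No

Sat(safe ∨ idle) = {q0, q2, q3, q4, q5}
Sat(¬idle) = {q0, q1, q5}
Sat(safe ∧ ¬idle) = {q0, q5}
A[(safe ∨ idle) U (safe ∧ ¬idle)]: least fixpoint, start Z0 = Sat((safe ∧ ¬idle)) = {q0, q5}, add states in Sat(safe ∨ idle) with every successor in Z. Z1 = {q0, q3, q4, q5}; fixed.
Sat(A[(safe ∨ idle) U (safe ∧ ¬idle)]) = {q0, q3, q4, q5}
Sat(AX A[(safe ∨ idle) U (safe ∧ ¬idle)]) = {s : every successor in {q0, q3, q4, q5}} = {q1, q3, q4, q5}
E[idle U AX A[(safe ∨ idle) U (safe ∧ ¬idle)]]: least fixpoint, start Z0 = Sat(AX A[(safe ∨ idle) U (safe ∧ ¬idle)]) = {q1, q3, q4, q5}, add states in Sat(idle) with some successor in Z. Z1 = {q1, q2, q3, q4, q5}; fixed.
Sat(E[idle U AX A[(safe ∨ idle) U (safe ∧ ¬idle)]]) = {q1, q2, q3, q4, q5}
q0 ∉ Sat(E[idle U AX A[(safe ∨ idle) U (safe ∧ ¬idle)]]) = {q1, q2, q3, q4, q5}, so the formula does not hold at q0.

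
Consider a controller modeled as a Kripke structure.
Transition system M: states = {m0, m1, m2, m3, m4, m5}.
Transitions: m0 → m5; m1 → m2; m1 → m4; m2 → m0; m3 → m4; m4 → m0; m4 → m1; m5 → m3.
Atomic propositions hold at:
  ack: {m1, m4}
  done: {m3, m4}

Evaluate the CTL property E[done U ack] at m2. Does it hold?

E[done U ack]: least fixpoint, start Z0 = Sat(ack) = {m1, m4}, add states in Sat(done) with some successor in Z. Z1 = {m1, m3, m4}; fixed.
Sat(E[done U ack]) = {m1, m3, m4}
m2 ∉ Sat(E[done U ack]) = {m1, m3, m4}, so the formula does not hold at m2.

No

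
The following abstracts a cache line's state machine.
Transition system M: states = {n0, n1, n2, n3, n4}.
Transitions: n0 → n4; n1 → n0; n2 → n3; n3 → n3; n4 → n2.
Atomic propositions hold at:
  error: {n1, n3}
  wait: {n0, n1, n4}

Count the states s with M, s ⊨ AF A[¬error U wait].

3

Sat(¬error) = {n0, n2, n4}
A[¬error U wait]: least fixpoint, start Z0 = Sat(wait) = {n0, n1, n4}, add states in Sat(¬error) with every successor in Z. Already a fixed point.
Sat(A[¬error U wait]) = {n0, n1, n4}
AF A[¬error U wait]: least fixpoint, start Z0 = {n0, n1, n4}, add states with every successor in Z. Already a fixed point.
Sat(AF A[¬error U wait]) = {n0, n1, n4}
|Sat(AF A[¬error U wait])| = |{n0, n1, n4}| = 3.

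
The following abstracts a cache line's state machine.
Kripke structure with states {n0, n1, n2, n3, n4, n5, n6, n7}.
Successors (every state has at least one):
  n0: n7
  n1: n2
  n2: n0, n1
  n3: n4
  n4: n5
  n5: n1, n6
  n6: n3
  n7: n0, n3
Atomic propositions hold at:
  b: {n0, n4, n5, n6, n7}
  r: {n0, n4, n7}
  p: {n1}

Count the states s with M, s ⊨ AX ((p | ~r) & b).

1

Sat(~r) = {n1, n2, n3, n5, n6}
Sat(p | ~r) = {n1, n2, n3, n5, n6}
Sat((p | ~r) & b) = {n5, n6}
Sat(AX ((p | ~r) & b)) = {s : every successor in {n5, n6}} = {n4}
|Sat(AX ((p | ~r) & b))| = |{n4}| = 1.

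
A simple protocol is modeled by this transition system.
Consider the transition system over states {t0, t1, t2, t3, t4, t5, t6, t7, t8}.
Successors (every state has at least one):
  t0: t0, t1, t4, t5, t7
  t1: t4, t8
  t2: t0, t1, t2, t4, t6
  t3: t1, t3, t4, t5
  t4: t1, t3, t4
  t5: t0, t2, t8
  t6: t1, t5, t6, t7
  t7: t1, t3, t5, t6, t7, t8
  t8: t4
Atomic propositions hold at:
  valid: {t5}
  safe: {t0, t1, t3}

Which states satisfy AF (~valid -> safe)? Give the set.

{t0, t1, t3, t5}

Sat(~valid) = {t0, t1, t2, t3, t4, t6, t7, t8}
Sat(~valid -> safe) = {t0, t1, t3, t5}
AF (~valid -> safe): least fixpoint, start Z0 = {t0, t1, t3, t5}, add states with every successor in Z. Already a fixed point.
Sat(AF (~valid -> safe)) = {t0, t1, t3, t5}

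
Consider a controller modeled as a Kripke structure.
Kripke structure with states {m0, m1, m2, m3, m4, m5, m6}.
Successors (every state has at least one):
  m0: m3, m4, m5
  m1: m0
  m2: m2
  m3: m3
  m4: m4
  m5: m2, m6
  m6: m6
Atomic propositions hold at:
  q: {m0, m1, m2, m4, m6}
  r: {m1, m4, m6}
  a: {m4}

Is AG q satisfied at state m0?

No

AG q: greatest fixpoint, start Z0 = {m0, m1, m2, m4, m6}, keep only states in Sat with every successor in Z. Z1 = {m1, m2, m4, m6}; Z2 = {m2, m4, m6}; fixed.
Sat(AG q) = {m2, m4, m6}
m0 ∉ Sat(AG q) = {m2, m4, m6}, so the formula does not hold at m0.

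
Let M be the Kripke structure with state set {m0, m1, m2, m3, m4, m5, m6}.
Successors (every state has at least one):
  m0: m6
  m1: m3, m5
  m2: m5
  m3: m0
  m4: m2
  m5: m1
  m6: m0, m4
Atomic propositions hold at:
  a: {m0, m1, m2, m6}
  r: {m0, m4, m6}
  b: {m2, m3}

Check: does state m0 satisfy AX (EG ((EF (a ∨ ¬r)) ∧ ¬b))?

Sat(¬r) = {m1, m2, m3, m5}
Sat(a ∨ ¬r) = {m0, m1, m2, m3, m5, m6}
EF (a ∨ ¬r): least fixpoint, start Z0 = {m0, m1, m2, m3, m5, m6}, add states with some successor in Z. Z1 = {m0, m1, m2, m3, m4, m5, m6}; fixed.
Sat(EF (a ∨ ¬r)) = {m0, m1, m2, m3, m4, m5, m6}
Sat(¬b) = {m0, m1, m4, m5, m6}
Sat((EF (a ∨ ¬r)) ∧ ¬b) = {m0, m1, m4, m5, m6}
EG ((EF (a ∨ ¬r)) ∧ ¬b): greatest fixpoint, start Z0 = {m0, m1, m4, m5, m6}, keep only states in Sat with some successor in Z. Z1 = {m0, m1, m5, m6}; fixed.
Sat(EG ((EF (a ∨ ¬r)) ∧ ¬b)) = {m0, m1, m5, m6}
Sat(AX (EG ((EF (a ∨ ¬r)) ∧ ¬b))) = {s : every successor in {m0, m1, m5, m6}} = {m0, m2, m3, m5}
m0 ∈ Sat(AX (EG ((EF (a ∨ ¬r)) ∧ ¬b))) = {m0, m2, m3, m5}, so the formula holds at m0.

Yes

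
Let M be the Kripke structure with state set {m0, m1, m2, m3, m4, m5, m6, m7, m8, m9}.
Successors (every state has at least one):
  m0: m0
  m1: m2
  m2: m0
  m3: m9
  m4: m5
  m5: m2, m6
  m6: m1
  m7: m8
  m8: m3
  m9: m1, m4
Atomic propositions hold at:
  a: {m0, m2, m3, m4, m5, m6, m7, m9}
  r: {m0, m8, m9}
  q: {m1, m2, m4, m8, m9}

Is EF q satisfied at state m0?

No

EF q: least fixpoint, start Z0 = {m1, m2, m4, m8, m9}, add states with some successor in Z. Z1 = {m1, m2, m3, m4, m5, m6, m7, m8, m9}; fixed.
Sat(EF q) = {m1, m2, m3, m4, m5, m6, m7, m8, m9}
m0 ∉ Sat(EF q) = {m1, m2, m3, m4, m5, m6, m7, m8, m9}, so the formula does not hold at m0.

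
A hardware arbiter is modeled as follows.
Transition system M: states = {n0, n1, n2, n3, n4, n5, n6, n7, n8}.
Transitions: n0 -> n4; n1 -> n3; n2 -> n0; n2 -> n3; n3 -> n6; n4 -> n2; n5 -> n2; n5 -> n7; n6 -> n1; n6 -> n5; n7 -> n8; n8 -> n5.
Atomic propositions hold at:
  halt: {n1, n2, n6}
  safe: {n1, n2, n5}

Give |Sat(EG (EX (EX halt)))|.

Sat(EX halt) = {s : some successor in {n1, n2, n6}} = {n3, n4, n5, n6}
Sat(EX (EX halt)) = {s : some successor in {n3, n4, n5, n6}} = {n0, n1, n2, n3, n6, n8}
EG (EX (EX halt)): greatest fixpoint, start Z0 = {n0, n1, n2, n3, n6, n8}, keep only states in Sat with some successor in Z. Z1 = {n1, n2, n3, n6}; fixed.
Sat(EG (EX (EX halt))) = {n1, n2, n3, n6}
|Sat(EG (EX (EX halt)))| = |{n1, n2, n3, n6}| = 4.

4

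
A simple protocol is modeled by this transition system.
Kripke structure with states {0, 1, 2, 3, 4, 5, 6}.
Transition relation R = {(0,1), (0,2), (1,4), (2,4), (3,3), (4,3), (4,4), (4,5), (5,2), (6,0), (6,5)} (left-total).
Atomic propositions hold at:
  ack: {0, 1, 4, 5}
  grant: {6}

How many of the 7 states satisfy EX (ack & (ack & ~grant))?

5

Sat(~grant) = {0, 1, 2, 3, 4, 5}
Sat(ack & ~grant) = {0, 1, 4, 5}
Sat(ack & (ack & ~grant)) = {0, 1, 4, 5}
Sat(EX (ack & (ack & ~grant))) = {s : some successor in {0, 1, 4, 5}} = {0, 1, 2, 4, 6}
|Sat(EX (ack & (ack & ~grant)))| = |{0, 1, 2, 4, 6}| = 5.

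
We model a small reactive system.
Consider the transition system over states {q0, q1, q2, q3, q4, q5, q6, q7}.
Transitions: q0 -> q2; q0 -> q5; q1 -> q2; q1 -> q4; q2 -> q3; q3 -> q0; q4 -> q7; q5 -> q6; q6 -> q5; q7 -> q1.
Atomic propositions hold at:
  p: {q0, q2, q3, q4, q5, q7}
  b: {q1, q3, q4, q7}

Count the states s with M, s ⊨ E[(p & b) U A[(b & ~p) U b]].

Sat(p & b) = {q3, q4, q7}
Sat(~p) = {q1, q6}
Sat(b & ~p) = {q1}
A[(b & ~p) U b]: least fixpoint, start Z0 = Sat(b) = {q1, q3, q4, q7}, add states in Sat(b & ~p) with every successor in Z. Already a fixed point.
Sat(A[(b & ~p) U b]) = {q1, q3, q4, q7}
E[(p & b) U A[(b & ~p) U b]]: least fixpoint, start Z0 = Sat(A[(b & ~p) U b]) = {q1, q3, q4, q7}, add states in Sat(p & b) with some successor in Z. Already a fixed point.
Sat(E[(p & b) U A[(b & ~p) U b]]) = {q1, q3, q4, q7}
|Sat(E[(p & b) U A[(b & ~p) U b]])| = |{q1, q3, q4, q7}| = 4.

4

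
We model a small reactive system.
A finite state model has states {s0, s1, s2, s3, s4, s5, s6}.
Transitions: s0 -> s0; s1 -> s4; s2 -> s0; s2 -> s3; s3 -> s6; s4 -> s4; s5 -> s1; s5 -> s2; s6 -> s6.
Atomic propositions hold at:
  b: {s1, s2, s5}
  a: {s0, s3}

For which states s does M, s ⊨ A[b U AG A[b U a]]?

A[b U a]: least fixpoint, start Z0 = Sat(a) = {s0, s3}, add states in Sat(b) with every successor in Z. Z1 = {s0, s2, s3}; fixed.
Sat(A[b U a]) = {s0, s2, s3}
AG A[b U a]: greatest fixpoint, start Z0 = {s0, s2, s3}, keep only states in Sat with every successor in Z. Z1 = {s0, s2}; Z2 = {s0}; fixed.
Sat(AG A[b U a]) = {s0}
A[b U AG A[b U a]]: least fixpoint, start Z0 = Sat(AG A[b U a]) = {s0}, add states in Sat(b) with every successor in Z. Already a fixed point.
Sat(A[b U AG A[b U a]]) = {s0}

{s0}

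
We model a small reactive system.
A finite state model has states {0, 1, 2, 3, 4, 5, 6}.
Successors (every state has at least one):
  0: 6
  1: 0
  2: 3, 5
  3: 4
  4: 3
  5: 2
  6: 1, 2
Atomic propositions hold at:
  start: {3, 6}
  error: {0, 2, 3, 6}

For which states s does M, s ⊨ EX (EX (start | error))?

Sat(start | error) = {0, 2, 3, 6}
Sat(EX (start | error)) = {s : some successor in {0, 2, 3, 6}} = {0, 1, 2, 4, 5, 6}
Sat(EX (EX (start | error))) = {s : some successor in {0, 1, 2, 4, 5, 6}} = {0, 1, 2, 3, 5, 6}

{0, 1, 2, 3, 5, 6}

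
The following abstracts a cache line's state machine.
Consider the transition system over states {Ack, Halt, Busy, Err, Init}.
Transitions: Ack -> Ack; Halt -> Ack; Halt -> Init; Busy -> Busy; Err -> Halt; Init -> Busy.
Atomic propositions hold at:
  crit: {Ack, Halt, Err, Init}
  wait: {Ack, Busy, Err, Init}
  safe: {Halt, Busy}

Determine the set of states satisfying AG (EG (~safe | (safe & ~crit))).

Sat(~safe) = {Ack, Err, Init}
Sat(~crit) = {Busy}
Sat(safe & ~crit) = {Busy}
Sat(~safe | (safe & ~crit)) = {Ack, Busy, Err, Init}
EG (~safe | (safe & ~crit)): greatest fixpoint, start Z0 = {Ack, Busy, Err, Init}, keep only states in Sat with some successor in Z. Z1 = {Ack, Busy, Init}; fixed.
Sat(EG (~safe | (safe & ~crit))) = {Ack, Busy, Init}
AG (EG (~safe | (safe & ~crit))): greatest fixpoint, start Z0 = {Ack, Busy, Init}, keep only states in Sat with every successor in Z. Already a fixed point.
Sat(AG (EG (~safe | (safe & ~crit)))) = {Ack, Busy, Init}

{Ack, Busy, Init}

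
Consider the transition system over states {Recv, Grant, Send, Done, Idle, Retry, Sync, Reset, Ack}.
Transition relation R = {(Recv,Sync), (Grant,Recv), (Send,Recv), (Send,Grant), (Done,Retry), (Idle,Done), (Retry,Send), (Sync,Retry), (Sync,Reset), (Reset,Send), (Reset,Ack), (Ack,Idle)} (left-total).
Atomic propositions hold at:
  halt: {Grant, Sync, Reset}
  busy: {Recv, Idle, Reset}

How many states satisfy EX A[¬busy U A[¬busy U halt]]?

3

Sat(¬busy) = {Grant, Send, Done, Retry, Sync, Ack}
A[¬busy U halt]: least fixpoint, start Z0 = Sat(halt) = {Grant, Sync, Reset}, add states in Sat(¬busy) with every successor in Z. Already a fixed point.
Sat(A[¬busy U halt]) = {Grant, Sync, Reset}
A[¬busy U A[¬busy U halt]]: least fixpoint, start Z0 = Sat(A[¬busy U halt]) = {Grant, Sync, Reset}, add states in Sat(¬busy) with every successor in Z. Already a fixed point.
Sat(A[¬busy U A[¬busy U halt]]) = {Grant, Sync, Reset}
Sat(EX A[¬busy U A[¬busy U halt]]) = {s : some successor in {Grant, Sync, Reset}} = {Recv, Send, Sync}
|Sat(EX A[¬busy U A[¬busy U halt]])| = |{Recv, Send, Sync}| = 3.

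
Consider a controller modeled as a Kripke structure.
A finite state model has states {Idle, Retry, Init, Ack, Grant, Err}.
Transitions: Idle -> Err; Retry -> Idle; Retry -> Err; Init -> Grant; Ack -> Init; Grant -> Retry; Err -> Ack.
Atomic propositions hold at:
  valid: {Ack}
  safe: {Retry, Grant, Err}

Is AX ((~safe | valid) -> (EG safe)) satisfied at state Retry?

No

Sat(~safe) = {Idle, Init, Ack}
Sat(~safe | valid) = {Idle, Init, Ack}
EG safe: greatest fixpoint, start Z0 = {Retry, Grant, Err}, keep only states in Sat with some successor in Z. Z1 = {Retry, Grant}; Z2 = {Grant}; Z3 = ∅; fixed.
Sat(EG safe) = ∅
Sat((~safe | valid) -> (EG safe)) = {Retry, Grant, Err}
Sat(AX ((~safe | valid) -> (EG safe))) = {s : every successor in {Retry, Grant, Err}} = {Idle, Init, Grant}
Retry ∉ Sat(AX ((~safe | valid) -> (EG safe))) = {Idle, Init, Grant}, so the formula does not hold at Retry.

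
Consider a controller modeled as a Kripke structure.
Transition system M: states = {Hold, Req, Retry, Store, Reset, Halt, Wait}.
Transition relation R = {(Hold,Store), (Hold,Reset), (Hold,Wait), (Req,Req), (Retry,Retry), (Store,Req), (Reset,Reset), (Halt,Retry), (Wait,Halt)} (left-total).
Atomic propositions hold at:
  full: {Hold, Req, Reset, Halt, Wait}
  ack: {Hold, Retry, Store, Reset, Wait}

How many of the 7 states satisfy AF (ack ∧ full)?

Sat(ack ∧ full) = {Hold, Reset, Wait}
AF (ack ∧ full): least fixpoint, start Z0 = {Hold, Reset, Wait}, add states with every successor in Z. Already a fixed point.
Sat(AF (ack ∧ full)) = {Hold, Reset, Wait}
|Sat(AF (ack ∧ full))| = |{Hold, Reset, Wait}| = 3.

3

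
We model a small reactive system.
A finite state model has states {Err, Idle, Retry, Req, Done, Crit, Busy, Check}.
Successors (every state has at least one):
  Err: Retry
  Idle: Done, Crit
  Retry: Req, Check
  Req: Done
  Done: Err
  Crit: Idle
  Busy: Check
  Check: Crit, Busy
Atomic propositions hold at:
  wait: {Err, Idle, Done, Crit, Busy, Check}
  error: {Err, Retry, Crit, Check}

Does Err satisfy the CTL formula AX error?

Yes

Sat(AX error) = {s : every successor in {Err, Retry, Crit, Check}} = {Err, Done, Busy}
Err ∈ Sat(AX error) = {Err, Done, Busy}, so the formula holds at Err.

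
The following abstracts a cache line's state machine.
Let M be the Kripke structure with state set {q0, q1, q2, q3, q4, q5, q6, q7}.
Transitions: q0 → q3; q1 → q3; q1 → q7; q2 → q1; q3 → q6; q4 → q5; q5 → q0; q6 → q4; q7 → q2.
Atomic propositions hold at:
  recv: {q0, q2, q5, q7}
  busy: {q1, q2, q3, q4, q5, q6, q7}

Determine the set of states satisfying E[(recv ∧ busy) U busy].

Sat(recv ∧ busy) = {q2, q5, q7}
E[(recv ∧ busy) U busy]: least fixpoint, start Z0 = Sat(busy) = {q1, q2, q3, q4, q5, q6, q7}, add states in Sat(recv ∧ busy) with some successor in Z. Already a fixed point.
Sat(E[(recv ∧ busy) U busy]) = {q1, q2, q3, q4, q5, q6, q7}

{q1, q2, q3, q4, q5, q6, q7}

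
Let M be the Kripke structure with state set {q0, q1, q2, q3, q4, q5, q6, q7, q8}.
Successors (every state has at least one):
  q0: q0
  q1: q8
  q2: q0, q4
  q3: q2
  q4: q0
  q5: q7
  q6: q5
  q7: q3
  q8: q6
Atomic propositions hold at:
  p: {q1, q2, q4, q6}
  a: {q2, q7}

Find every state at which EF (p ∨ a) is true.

{q1, q2, q3, q4, q5, q6, q7, q8}

Sat(p ∨ a) = {q1, q2, q4, q6, q7}
EF (p ∨ a): least fixpoint, start Z0 = {q1, q2, q4, q6, q7}, add states with some successor in Z. Z1 = {q1, q2, q3, q4, q5, q6, q7, q8}; fixed.
Sat(EF (p ∨ a)) = {q1, q2, q3, q4, q5, q6, q7, q8}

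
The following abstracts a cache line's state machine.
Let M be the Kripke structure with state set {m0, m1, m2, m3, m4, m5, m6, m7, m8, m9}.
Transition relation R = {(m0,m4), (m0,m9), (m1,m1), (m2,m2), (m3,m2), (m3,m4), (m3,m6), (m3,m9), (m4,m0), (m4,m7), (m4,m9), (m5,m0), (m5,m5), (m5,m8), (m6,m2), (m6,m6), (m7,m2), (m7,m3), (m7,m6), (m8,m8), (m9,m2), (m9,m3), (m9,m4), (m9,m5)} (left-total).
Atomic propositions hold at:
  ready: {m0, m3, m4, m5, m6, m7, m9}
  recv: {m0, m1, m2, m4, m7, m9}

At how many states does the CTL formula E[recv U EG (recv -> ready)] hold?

Sat(recv -> ready) = {m0, m3, m4, m5, m6, m7, m8, m9}
EG (recv -> ready): greatest fixpoint, start Z0 = {m0, m3, m4, m5, m6, m7, m8, m9}, keep only states in Sat with some successor in Z. Already a fixed point.
Sat(EG (recv -> ready)) = {m0, m3, m4, m5, m6, m7, m8, m9}
E[recv U EG (recv -> ready)]: least fixpoint, start Z0 = Sat(EG (recv -> ready)) = {m0, m3, m4, m5, m6, m7, m8, m9}, add states in Sat(recv) with some successor in Z. Already a fixed point.
Sat(E[recv U EG (recv -> ready)]) = {m0, m3, m4, m5, m6, m7, m8, m9}
|Sat(E[recv U EG (recv -> ready)])| = |{m0, m3, m4, m5, m6, m7, m8, m9}| = 8.

8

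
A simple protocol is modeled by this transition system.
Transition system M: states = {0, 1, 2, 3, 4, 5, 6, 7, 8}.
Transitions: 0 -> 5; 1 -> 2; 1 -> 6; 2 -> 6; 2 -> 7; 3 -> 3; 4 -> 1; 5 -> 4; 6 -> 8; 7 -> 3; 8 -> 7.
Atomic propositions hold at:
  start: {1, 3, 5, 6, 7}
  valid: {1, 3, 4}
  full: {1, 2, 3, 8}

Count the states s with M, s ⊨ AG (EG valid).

1

EG valid: greatest fixpoint, start Z0 = {1, 3, 4}, keep only states in Sat with some successor in Z. Z1 = {3, 4}; Z2 = {3}; fixed.
Sat(EG valid) = {3}
AG (EG valid): greatest fixpoint, start Z0 = {3}, keep only states in Sat with every successor in Z. Already a fixed point.
Sat(AG (EG valid)) = {3}
|Sat(AG (EG valid))| = |{3}| = 1.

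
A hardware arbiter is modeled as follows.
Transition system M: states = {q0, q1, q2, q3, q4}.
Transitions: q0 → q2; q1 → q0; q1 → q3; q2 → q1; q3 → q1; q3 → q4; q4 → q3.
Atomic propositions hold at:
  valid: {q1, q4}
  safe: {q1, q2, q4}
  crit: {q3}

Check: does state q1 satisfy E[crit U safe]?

E[crit U safe]: least fixpoint, start Z0 = Sat(safe) = {q1, q2, q4}, add states in Sat(crit) with some successor in Z. Z1 = {q1, q2, q3, q4}; fixed.
Sat(E[crit U safe]) = {q1, q2, q3, q4}
q1 ∈ Sat(E[crit U safe]) = {q1, q2, q3, q4}, so the formula holds at q1.

Yes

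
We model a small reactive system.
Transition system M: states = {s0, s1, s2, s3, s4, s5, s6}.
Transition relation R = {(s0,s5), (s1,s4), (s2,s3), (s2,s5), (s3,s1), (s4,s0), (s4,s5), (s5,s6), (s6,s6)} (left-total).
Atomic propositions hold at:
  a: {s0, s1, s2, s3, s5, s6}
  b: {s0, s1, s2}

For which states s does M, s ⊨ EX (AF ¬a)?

Sat(¬a) = {s4}
AF ¬a: least fixpoint, start Z0 = {s4}, add states with every successor in Z. Z1 = {s1, s4}; Z2 = {s1, s3, s4}; fixed.
Sat(AF ¬a) = {s1, s3, s4}
Sat(EX (AF ¬a)) = {s : some successor in {s1, s3, s4}} = {s1, s2, s3}

{s1, s2, s3}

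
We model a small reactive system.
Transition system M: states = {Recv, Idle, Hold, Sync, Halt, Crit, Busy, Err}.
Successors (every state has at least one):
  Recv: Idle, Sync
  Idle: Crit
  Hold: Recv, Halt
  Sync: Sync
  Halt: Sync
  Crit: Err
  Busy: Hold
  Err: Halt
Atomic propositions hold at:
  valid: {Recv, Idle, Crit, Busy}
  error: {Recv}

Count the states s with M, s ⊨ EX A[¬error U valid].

Sat(¬error) = {Idle, Hold, Sync, Halt, Crit, Busy, Err}
A[¬error U valid]: least fixpoint, start Z0 = Sat(valid) = {Recv, Idle, Crit, Busy}, add states in Sat(¬error) with every successor in Z. Already a fixed point.
Sat(A[¬error U valid]) = {Recv, Idle, Crit, Busy}
Sat(EX A[¬error U valid]) = {s : some successor in {Recv, Idle, Crit, Busy}} = {Recv, Idle, Hold}
|Sat(EX A[¬error U valid])| = |{Recv, Idle, Hold}| = 3.

3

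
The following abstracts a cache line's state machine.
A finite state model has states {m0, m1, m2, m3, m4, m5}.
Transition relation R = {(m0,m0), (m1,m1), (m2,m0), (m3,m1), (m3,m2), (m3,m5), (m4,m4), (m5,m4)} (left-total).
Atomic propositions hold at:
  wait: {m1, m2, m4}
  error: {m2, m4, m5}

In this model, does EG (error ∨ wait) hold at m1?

Yes

Sat(error ∨ wait) = {m1, m2, m4, m5}
EG (error ∨ wait): greatest fixpoint, start Z0 = {m1, m2, m4, m5}, keep only states in Sat with some successor in Z. Z1 = {m1, m4, m5}; fixed.
Sat(EG (error ∨ wait)) = {m1, m4, m5}
m1 ∈ Sat(EG (error ∨ wait)) = {m1, m4, m5}, so the formula holds at m1.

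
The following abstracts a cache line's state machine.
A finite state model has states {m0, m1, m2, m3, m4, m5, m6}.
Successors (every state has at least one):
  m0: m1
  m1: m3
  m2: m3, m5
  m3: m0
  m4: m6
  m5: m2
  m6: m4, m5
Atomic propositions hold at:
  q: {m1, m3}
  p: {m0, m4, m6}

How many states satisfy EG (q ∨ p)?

Sat(q ∨ p) = {m0, m1, m3, m4, m6}
EG (q ∨ p): greatest fixpoint, start Z0 = {m0, m1, m3, m4, m6}, keep only states in Sat with some successor in Z. Already a fixed point.
Sat(EG (q ∨ p)) = {m0, m1, m3, m4, m6}
|Sat(EG (q ∨ p))| = |{m0, m1, m3, m4, m6}| = 5.

5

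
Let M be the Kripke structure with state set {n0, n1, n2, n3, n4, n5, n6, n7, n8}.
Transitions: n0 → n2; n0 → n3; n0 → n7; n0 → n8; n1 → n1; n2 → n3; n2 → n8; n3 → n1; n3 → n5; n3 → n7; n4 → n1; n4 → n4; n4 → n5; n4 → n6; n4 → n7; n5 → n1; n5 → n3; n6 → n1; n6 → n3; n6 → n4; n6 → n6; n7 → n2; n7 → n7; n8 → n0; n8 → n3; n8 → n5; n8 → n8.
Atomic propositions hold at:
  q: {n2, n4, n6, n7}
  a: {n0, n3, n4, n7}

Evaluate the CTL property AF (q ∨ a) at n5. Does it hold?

No

Sat(q ∨ a) = {n0, n2, n3, n4, n6, n7}
AF (q ∨ a): least fixpoint, start Z0 = {n0, n2, n3, n4, n6, n7}, add states with every successor in Z. Already a fixed point.
Sat(AF (q ∨ a)) = {n0, n2, n3, n4, n6, n7}
n5 ∉ Sat(AF (q ∨ a)) = {n0, n2, n3, n4, n6, n7}, so the formula does not hold at n5.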